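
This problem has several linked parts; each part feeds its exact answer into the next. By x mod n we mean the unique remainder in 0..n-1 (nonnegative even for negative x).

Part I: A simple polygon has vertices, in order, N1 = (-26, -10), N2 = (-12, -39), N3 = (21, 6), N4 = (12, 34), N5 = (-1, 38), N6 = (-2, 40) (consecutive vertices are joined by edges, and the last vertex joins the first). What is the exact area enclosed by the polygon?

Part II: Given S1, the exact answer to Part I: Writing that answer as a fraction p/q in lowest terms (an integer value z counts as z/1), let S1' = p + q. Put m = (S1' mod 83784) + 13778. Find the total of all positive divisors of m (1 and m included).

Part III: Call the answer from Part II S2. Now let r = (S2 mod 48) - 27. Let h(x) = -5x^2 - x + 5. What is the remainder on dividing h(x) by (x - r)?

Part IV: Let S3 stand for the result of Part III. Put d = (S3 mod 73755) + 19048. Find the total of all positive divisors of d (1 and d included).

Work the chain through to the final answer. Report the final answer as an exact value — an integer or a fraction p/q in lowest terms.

216000

Part I: cross terms: (-26*-39 - -12*-10)=894, (-12*6 - 21*-39)=747, (21*34 - 12*6)=642, (12*38 - -1*34)=490, (-1*40 - -2*38)=36, (-2*-10 - -26*40)=1060; twice the area = |3869| = 3869; area = 3869/2; answer 3869/2
Part II: S1 = 3869/2; threaded value p + q = 3871; m = 17649; 17649 = 3^2 * 37 * 53; sigma = (1 + 3 + 9) * (1 + 37) * (1 + 53) = 13 * 38 * 54 = 26676; answer 26676
Part III: S2 = 26676; r = 9; remainder = value at the root: -5*(9)^2 - 1*(9)^1 + 5 = (-405) + (-9) + (5) = -409; answer -409
Part IV: S3 = -409; d = 92394; 92394 = 2 * 3^3 * 29 * 59; sigma = (1 + 2) * (1 + 3 + 9 + 27) * (1 + 29) * (1 + 59) = 3 * 40 * 30 * 60 = 216000; answer 216000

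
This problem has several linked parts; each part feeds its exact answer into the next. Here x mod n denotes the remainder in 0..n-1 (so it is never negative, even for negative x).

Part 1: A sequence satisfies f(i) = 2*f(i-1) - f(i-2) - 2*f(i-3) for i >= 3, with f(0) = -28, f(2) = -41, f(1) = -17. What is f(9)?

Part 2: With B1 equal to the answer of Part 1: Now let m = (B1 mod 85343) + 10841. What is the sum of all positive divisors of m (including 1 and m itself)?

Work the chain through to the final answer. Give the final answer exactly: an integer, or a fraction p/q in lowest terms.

Part 1: f(3) = 2*(-41) - 1*(-17) - 2*(-28) = -9; iterating: f(3)=-9, f(4)=57, f(5)=205, f(6)=371, f(7)=423, f(8)=65, f(9)=-1035; answer -1035
Part 2: B1 = -1035; m = 95149; 95149 = 17 * 29 * 193; sigma = (1 + 17) * (1 + 29) * (1 + 193) = 18 * 30 * 194 = 104760; answer 104760

104760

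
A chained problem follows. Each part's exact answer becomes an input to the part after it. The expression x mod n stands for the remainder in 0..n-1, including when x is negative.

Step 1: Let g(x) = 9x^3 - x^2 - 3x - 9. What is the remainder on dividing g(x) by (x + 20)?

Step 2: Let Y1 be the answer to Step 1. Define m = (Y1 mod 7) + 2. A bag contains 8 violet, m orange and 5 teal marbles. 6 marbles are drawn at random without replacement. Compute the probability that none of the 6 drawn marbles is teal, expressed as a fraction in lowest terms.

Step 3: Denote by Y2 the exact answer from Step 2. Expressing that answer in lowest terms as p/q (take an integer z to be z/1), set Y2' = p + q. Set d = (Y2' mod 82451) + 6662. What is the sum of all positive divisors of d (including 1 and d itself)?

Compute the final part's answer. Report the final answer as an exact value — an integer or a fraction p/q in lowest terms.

Step 1: remainder = value at the root: 9*(-20)^3 - 1*(-20)^2 - 3*(-20)^1 - 9 = (-72000) + (-400) + (60) + (-9) = -72349; answer -72349
Step 2: Y1 = -72349; m = 5; total draws C(18,6) = 18564; favorable C(13,6) = 1716; P = 11/119; answer 11/119
Step 3: Y2 = 11/119; threaded value p + q = 130; d = 6792; 6792 = 2^3 * 3 * 283; sigma = (1 + 2 + 4 + 8) * (1 + 3) * (1 + 283) = 15 * 4 * 284 = 17040; answer 17040

17040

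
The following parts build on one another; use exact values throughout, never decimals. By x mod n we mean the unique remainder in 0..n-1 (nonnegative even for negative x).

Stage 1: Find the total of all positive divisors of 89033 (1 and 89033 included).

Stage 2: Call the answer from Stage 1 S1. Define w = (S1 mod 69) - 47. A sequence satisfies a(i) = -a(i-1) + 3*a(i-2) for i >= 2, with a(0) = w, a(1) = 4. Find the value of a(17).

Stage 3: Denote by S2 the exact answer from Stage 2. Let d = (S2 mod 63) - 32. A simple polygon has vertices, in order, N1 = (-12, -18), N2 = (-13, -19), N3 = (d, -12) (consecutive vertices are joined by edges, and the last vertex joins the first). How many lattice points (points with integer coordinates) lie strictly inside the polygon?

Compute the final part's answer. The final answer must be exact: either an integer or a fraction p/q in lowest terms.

Stage 1: 89033 = 7^2 * 23 * 79; sigma = (1 + 7 + 49) * (1 + 23) * (1 + 79) = 57 * 24 * 80 = 109440; answer 109440
Stage 2: S1 = 109440; w = -41; a(2) = -1*(4) + 3*(-41) = -127; iterating: a(2)=-127, a(3)=139, a(4)=-520, a(5)=937, a(6)=-2497, a(7)=5308, a(8)=-12799, a(9)=28723, a(10)=-67120, a(11)=153289, a(12)=-354649, a(13)=814516, a(14)=-1878463, a(15)=4322011, a(16)=-9957400, a(17)=22923433; answer 22923433
Stage 3: S2 = 22923433; d = -31; cross terms: (-12*-19 - -13*-18)=-6, (-13*-12 - -31*-19)=-433, (-31*-18 - -12*-12)=414; twice the area = |-25| = 25; area = 25/2; boundary points = 1 + 1 + 1 = 3; strictly interior points = area - boundary/2 + 1 = 12; answer 12

12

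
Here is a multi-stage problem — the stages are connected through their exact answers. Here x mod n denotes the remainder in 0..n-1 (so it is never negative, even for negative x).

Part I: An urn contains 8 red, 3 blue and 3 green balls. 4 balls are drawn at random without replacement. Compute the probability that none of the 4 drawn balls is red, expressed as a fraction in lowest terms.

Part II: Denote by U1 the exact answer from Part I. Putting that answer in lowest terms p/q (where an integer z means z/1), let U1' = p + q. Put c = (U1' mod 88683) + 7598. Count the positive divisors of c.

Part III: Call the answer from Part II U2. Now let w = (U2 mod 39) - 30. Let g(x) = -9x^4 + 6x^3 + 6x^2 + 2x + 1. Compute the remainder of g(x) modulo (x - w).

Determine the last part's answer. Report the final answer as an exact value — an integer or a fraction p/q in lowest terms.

Part I: total draws C(14,4) = 1001; favorable C(6,4) = 15; P = 15/1001; answer 15/1001
Part II: U1 = 15/1001; threaded value p + q = 1016; c = 8614; 8614 = 2 * 59 * 73; number of divisors = (1+1) * (1+1) * (1+1) = 8; answer 8
Part III: U2 = 8; w = -22; remainder = value at the root: -9*(-22)^4 + 6*(-22)^3 + 6*(-22)^2 + 2*(-22)^1 + 1 = (-2108304) + (-63888) + (2904) + (-44) + (1) = -2169331; answer -2169331

-2169331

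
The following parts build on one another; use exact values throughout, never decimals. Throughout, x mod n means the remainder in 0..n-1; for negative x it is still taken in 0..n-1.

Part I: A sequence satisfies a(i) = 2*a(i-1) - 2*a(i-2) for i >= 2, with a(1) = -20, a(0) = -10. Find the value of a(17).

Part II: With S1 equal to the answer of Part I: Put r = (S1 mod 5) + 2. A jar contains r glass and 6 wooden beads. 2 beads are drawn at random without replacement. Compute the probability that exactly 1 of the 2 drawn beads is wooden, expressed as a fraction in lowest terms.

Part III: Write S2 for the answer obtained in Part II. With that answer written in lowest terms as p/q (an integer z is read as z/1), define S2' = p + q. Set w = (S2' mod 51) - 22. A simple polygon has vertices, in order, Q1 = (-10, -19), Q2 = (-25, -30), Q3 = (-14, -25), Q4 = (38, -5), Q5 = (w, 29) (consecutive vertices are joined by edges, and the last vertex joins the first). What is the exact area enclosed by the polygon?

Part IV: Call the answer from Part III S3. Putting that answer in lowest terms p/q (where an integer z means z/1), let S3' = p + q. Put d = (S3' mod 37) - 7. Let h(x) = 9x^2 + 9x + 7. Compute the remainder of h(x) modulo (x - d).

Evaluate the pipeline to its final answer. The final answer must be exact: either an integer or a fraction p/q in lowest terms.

Part I: a(2) = 2*(-20) - 2*(-10) = -20; iterating: a(2)=-20, a(3)=0, a(4)=40, a(5)=80, a(6)=80, a(7)=0, a(8)=-160, a(9)=-320, a(10)=-320, a(11)=0, a(12)=640, a(13)=1280, a(14)=1280, a(15)=0, a(16)=-2560, a(17)=-5120; answer -5120
Part II: S1 = -5120; r = 2; total draws C(8,2) = 28; favorable C(6,1)*C(2,1) = 12; P = 3/7; answer 3/7
Part III: S2 = 3/7; threaded value p + q = 10; w = -12; cross terms: (-10*-30 - -25*-19)=-175, (-25*-25 - -14*-30)=205, (-14*-5 - 38*-25)=1020, (38*29 - -12*-5)=1042, (-12*-19 - -10*29)=518; twice the area = |2610| = 2610; area = 1305; answer 1305
Part IV: S3 = 1305; threaded value p + q = 1306; d = 4; remainder = value at the root: 9*(4)^2 + 9*(4)^1 + 7 = (144) + (36) + (7) = 187; answer 187

187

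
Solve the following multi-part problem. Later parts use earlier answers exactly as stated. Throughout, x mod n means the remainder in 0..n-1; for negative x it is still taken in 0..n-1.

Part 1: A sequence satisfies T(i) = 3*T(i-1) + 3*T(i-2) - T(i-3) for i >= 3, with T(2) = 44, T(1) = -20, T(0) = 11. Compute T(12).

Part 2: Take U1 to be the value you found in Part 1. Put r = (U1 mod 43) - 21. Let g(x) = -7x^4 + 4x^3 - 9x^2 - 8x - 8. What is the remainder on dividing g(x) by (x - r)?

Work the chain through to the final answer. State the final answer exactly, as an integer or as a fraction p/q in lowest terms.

Part 1: T(3) = 3*(44) + 3*(-20) - 1*(11) = 61; iterating: T(3)=61, T(4)=335, T(5)=1144, T(6)=4376, T(7)=16225, T(8)=60659, T(9)=226276, T(10)=844580, T(11)=3151909, T(12)=11763191; answer 11763191
Part 2: U1 = 11763191; r = 4; remainder = value at the root: -7*(4)^4 + 4*(4)^3 - 9*(4)^2 - 8*(4)^1 - 8 = (-1792) + (256) + (-144) + (-32) + (-8) = -1720; answer -1720

-1720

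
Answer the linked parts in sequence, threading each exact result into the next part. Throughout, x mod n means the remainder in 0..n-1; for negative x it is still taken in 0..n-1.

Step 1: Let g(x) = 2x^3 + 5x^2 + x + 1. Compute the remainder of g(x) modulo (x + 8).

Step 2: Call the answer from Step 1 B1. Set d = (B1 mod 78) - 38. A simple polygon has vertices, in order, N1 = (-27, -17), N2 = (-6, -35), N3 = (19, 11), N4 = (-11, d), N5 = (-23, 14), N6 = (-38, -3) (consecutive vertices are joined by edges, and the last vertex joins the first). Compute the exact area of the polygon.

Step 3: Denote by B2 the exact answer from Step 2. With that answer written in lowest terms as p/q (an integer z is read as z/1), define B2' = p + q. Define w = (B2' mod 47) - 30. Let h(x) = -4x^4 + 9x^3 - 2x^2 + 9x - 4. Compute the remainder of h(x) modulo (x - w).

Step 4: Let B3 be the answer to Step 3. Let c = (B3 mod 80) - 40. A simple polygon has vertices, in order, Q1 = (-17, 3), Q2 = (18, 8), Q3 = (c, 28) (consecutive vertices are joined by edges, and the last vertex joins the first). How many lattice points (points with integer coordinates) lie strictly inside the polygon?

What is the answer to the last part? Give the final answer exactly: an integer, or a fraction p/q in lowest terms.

402

Step 1: remainder = value at the root: 2*(-8)^3 + 5*(-8)^2 + 1*(-8)^1 + 1 = (-1024) + (320) + (-8) + (1) = -711; answer -711
Step 2: B1 = -711; d = 31; cross terms: (-27*-35 - -6*-17)=843, (-6*11 - 19*-35)=599, (19*31 - -11*11)=710, (-11*14 - -23*31)=559, (-23*-3 - -38*14)=601, (-38*-17 - -27*-3)=565; twice the area = |3877| = 3877; area = 3877/2; answer 3877/2
Step 3: B2 = 3877/2; threaded value p + q = 3879; w = -5; remainder = value at the root: -4*(-5)^4 + 9*(-5)^3 - 2*(-5)^2 + 9*(-5)^1 - 4 = (-2500) + (-1125) + (-50) + (-45) + (-4) = -3724; answer -3724
Step 4: B3 = -3724; c = -4; cross terms: (-17*8 - 18*3)=-190, (18*28 - -4*8)=536, (-4*3 - -17*28)=464; twice the area = |810| = 810; area = 405; boundary points = 5 + 2 + 1 = 8; strictly interior points = area - boundary/2 + 1 = 402; answer 402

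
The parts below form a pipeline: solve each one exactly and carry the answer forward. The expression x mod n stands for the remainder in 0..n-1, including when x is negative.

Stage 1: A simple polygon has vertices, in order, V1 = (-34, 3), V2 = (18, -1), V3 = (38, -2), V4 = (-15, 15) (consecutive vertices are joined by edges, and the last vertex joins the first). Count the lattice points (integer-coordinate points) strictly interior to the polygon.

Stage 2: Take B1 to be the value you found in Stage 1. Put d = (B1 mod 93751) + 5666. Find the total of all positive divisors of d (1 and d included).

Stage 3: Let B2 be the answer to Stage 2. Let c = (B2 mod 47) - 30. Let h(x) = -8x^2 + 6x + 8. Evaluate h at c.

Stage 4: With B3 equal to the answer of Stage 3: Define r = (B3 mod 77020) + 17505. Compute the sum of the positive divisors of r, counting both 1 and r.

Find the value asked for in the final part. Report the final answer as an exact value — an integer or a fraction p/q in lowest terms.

99040

Stage 1: cross terms: (-34*-1 - 18*3)=-20, (18*-2 - 38*-1)=2, (38*15 - -15*-2)=540, (-15*3 - -34*15)=465; twice the area = |987| = 987; area = 987/2; boundary points = 4 + 1 + 1 + 1 = 7; strictly interior points = area - boundary/2 + 1 = 491; answer 491
Stage 2: B1 = 491; d = 6157; 6157 = 47 * 131; sigma = (1 + 47) * (1 + 131) = 48 * 132 = 6336; answer 6336
Stage 3: B2 = 6336; c = 8; -8*(8)^2 + 6*(8)^1 + 8 = (-512) + (48) + (8) = -456; answer -456
Stage 4: B3 = -456; r = 94069; 94069 = 19 * 4951; sigma = (1 + 19) * (1 + 4951) = 20 * 4952 = 99040; answer 99040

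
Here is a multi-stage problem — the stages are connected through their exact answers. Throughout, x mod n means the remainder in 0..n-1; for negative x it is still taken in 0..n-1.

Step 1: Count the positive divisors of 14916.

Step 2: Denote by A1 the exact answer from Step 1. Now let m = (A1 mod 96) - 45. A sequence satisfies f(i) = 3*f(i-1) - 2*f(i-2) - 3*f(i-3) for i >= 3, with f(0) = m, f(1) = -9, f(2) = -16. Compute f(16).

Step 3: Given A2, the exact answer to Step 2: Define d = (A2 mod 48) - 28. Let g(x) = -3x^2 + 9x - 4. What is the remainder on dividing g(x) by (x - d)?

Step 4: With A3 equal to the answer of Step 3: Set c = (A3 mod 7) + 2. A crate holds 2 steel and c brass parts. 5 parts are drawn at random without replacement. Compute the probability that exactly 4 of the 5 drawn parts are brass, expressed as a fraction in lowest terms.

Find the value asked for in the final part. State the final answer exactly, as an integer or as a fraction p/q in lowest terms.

1/3

Step 1: 14916 = 2^2 * 3 * 11 * 113; number of divisors = (2+1) * (1+1) * (1+1) * (1+1) = 24; answer 24
Step 2: A1 = 24; m = -21; f(3) = 3*(-16) - 2*(-9) - 3*(-21) = 33; iterating: f(3)=33, f(4)=158, f(5)=456, f(6)=953, f(7)=1473, f(8)=1145, f(9)=-2370, f(10)=-13819, f(11)=-40152, f(12)=-85708, f(13)=-135363, f(14)=-114217, f(15)=185199, f(16)=1190120; answer 1190120
Step 3: A2 = 1190120; d = -20; remainder = value at the root: -3*(-20)^2 + 9*(-20)^1 - 4 = (-1200) + (-180) + (-4) = -1384; answer -1384
Step 4: A3 = -1384; c = 4; total draws C(6,5) = 6; favorable C(4,4)*C(2,1) = 2; P = 1/3; answer 1/3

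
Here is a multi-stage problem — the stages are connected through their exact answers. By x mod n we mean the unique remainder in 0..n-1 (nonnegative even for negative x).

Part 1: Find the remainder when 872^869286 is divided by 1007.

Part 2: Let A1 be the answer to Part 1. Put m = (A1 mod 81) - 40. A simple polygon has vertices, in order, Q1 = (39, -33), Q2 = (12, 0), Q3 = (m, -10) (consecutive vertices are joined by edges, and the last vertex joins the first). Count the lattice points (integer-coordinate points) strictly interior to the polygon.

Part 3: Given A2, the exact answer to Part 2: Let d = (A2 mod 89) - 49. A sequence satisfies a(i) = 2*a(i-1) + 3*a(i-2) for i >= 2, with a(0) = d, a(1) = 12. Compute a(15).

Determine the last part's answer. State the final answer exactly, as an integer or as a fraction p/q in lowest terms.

Part 1: squarings mod 1007: 872^1=872, 872^2=99, 872^4=738, 872^8=864, 872^16=309, 872^32=823, 872^64=625, 872^128=916, 872^256=225, 872^512=275, 872^1024=100, 872^2048=937, 872^4096=872, 872^8192=99, 872^16384=738, 872^32768=864, 872^65536=309, 872^131072=823, 872^262144=625, 872^524288=916; 872^869286 = 872^2 * 872^4 * 872^32 * 872^128 * 872^256 * 872^512 * 872^16384 * 872^65536 * 872^262144 * 872^524288 = 258 (mod 1007); answer 258
Part 2: A1 = 258; m = -25; cross terms: (39*0 - 12*-33)=396, (12*-10 - -25*0)=-120, (-25*-33 - 39*-10)=1215; twice the area = |1491| = 1491; area = 1491/2; boundary points = 3 + 1 + 1 = 5; strictly interior points = area - boundary/2 + 1 = 744; answer 744
Part 3: A2 = 744; d = -17; a(2) = 2*(12) + 3*(-17) = -27; iterating: a(2)=-27, a(3)=-18, a(4)=-117, a(5)=-288, a(6)=-927, a(7)=-2718, a(8)=-8217, a(9)=-24588, a(10)=-73827, a(11)=-221418, a(12)=-664317, a(13)=-1992888, a(14)=-5978727, a(15)=-17936118; answer -17936118

-17936118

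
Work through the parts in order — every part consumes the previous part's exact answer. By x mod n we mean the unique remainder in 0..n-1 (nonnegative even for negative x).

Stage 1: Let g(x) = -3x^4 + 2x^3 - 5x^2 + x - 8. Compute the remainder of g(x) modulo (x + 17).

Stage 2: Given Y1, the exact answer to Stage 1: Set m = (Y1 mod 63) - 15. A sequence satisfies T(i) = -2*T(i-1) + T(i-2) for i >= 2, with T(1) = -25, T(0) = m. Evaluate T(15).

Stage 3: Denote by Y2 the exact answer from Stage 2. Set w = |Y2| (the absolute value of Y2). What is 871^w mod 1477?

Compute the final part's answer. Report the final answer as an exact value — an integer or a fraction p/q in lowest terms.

Stage 1: remainder = value at the root: -3*(-17)^4 + 2*(-17)^3 - 5*(-17)^2 + 1*(-17)^1 - 8 = (-250563) + (-9826) + (-1445) + (-17) + (-8) = -261859; answer -261859
Stage 2: Y1 = -261859; m = 17; T(2) = -2*(-25) + 1*(17) = 67; iterating: T(2)=67, T(3)=-159, T(4)=385, T(5)=-929, T(6)=2243, T(7)=-5415, T(8)=13073, T(9)=-31561, T(10)=76195, T(11)=-183951, T(12)=444097, T(13)=-1072145, T(14)=2588387, T(15)=-6248919; answer -6248919
Stage 3: Y2 = -6248919; w = 6248919; squarings mod 1477: 871^1=871, 871^2=940, 871^4=354, 871^8=1248, 871^16=746, 871^32=1164, 871^64=487, 871^128=849, 871^256=25, 871^512=625, 871^1024=697, 871^2048=1353, 871^4096=606, 871^8192=940, 871^16384=354, 871^32768=1248, 871^65536=746, 871^131072=1164, 871^262144=487, 871^524288=849, 871^1048576=25, 871^2097152=625, 871^4194304=697; 871^6248919 = 871^1 * 871^2 * 871^4 * 871^16 * 871^64 * 871^128 * 871^256 * 871^2048 * 871^4096 * 871^16384 * 871^65536 * 871^131072 * 871^262144 * 871^524288 * 871^1048576 * 871^4194304 = 1294 (mod 1477); answer 1294

1294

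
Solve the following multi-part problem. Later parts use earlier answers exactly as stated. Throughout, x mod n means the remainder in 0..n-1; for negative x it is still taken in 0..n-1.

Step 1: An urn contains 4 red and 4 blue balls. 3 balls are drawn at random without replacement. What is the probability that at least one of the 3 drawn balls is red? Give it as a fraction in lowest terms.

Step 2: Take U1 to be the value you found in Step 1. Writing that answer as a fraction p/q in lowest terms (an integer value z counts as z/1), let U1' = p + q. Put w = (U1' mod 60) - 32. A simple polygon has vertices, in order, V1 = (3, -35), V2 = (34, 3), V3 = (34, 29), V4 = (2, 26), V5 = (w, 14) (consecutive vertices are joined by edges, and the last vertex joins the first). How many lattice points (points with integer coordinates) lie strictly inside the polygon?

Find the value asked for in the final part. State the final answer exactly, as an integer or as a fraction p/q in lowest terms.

Step 1: total draws C(8,3) = 56; complement C(4,3) = 4; favorable 56 - 4 = 52; P = 13/14; answer 13/14
Step 2: U1 = 13/14; threaded value p + q = 27; w = -5; cross terms: (3*3 - 34*-35)=1199, (34*29 - 34*3)=884, (34*26 - 2*29)=826, (2*14 - -5*26)=158, (-5*-35 - 3*14)=133; twice the area = |3200| = 3200; area = 1600; boundary points = 1 + 26 + 1 + 1 + 1 = 30; strictly interior points = area - boundary/2 + 1 = 1586; answer 1586

1586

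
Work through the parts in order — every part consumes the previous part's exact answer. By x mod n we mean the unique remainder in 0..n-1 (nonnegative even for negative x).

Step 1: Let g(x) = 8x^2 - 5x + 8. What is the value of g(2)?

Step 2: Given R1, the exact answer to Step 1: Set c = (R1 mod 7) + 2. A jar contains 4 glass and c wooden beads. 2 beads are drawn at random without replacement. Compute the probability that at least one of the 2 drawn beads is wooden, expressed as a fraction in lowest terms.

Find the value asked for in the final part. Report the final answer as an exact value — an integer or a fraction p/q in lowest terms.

Step 1: 8*(2)^2 - 5*(2)^1 + 8 = (32) + (-10) + (8) = 30; answer 30
Step 2: R1 = 30; c = 4; total draws C(8,2) = 28; complement C(4,2) = 6; favorable 28 - 6 = 22; P = 11/14; answer 11/14

11/14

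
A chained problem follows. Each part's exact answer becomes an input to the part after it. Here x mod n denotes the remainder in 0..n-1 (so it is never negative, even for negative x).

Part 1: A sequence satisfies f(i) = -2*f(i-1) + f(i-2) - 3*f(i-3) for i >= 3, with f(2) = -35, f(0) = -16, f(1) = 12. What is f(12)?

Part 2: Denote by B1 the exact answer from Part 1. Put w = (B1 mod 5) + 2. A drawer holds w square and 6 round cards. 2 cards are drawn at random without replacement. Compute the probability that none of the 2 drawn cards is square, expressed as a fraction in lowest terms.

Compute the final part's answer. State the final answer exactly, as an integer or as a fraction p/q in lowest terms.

5/22

Part 1: f(3) = -2*(-35) + 1*(12) - 3*(-16) = 130; iterating: f(3)=130, f(4)=-331, f(5)=897, f(6)=-2515, f(7)=6920, f(8)=-19046, f(9)=52557, f(10)=-144920, f(11)=399535, f(12)=-1101661; answer -1101661
Part 2: B1 = -1101661; w = 6; total draws C(12,2) = 66; favorable C(6,2) = 15; P = 5/22; answer 5/22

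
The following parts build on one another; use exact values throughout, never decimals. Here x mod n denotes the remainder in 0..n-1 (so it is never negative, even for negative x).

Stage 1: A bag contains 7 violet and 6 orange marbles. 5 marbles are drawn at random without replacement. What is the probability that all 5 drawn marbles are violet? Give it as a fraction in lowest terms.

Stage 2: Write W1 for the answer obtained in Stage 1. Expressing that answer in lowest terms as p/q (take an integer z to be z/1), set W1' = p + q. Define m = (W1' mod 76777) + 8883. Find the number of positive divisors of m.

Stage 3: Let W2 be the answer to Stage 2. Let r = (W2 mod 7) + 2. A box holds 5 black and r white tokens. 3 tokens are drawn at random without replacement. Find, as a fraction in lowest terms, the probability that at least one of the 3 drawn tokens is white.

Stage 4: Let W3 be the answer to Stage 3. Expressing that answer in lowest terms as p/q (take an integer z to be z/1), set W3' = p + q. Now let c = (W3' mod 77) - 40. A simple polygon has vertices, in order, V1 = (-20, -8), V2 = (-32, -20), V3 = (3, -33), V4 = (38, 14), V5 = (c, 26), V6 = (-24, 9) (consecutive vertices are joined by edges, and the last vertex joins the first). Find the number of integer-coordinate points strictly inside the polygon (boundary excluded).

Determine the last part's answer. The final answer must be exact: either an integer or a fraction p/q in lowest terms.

2356

Stage 1: total draws C(13,5) = 1287; favorable C(7,5) = 21; P = 7/429; answer 7/429
Stage 2: W1 = 7/429; threaded value p + q = 436; m = 9319; 9319 is prime, so its only divisors are 1 and 9319; count = 2; answer 2
Stage 3: W2 = 2; r = 4; total draws C(9,3) = 84; complement C(5,3) = 10; favorable 84 - 10 = 74; P = 37/42; answer 37/42
Stage 4: W3 = 37/42; threaded value p + q = 79; c = -38; cross terms: (-20*-20 - -32*-8)=144, (-32*-33 - 3*-20)=1116, (3*14 - 38*-33)=1296, (38*26 - -38*14)=1520, (-38*9 - -24*26)=282, (-24*-8 - -20*9)=372; twice the area = |4730| = 4730; area = 2365; boundary points = 12 + 1 + 1 + 4 + 1 + 1 = 20; strictly interior points = area - boundary/2 + 1 = 2356; answer 2356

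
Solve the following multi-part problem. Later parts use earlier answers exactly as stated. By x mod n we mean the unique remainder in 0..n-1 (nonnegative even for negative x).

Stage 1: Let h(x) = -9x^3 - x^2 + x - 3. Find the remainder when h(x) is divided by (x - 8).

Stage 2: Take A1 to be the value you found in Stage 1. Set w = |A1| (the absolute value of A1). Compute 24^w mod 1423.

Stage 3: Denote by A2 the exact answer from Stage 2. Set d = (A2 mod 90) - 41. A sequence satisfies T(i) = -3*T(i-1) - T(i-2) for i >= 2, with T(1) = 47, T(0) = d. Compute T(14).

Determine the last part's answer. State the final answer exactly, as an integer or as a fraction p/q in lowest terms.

-15665475

Stage 1: remainder = value at the root: -9*(8)^3 - 1*(8)^2 + 1*(8)^1 - 3 = (-4608) + (-64) + (8) + (-3) = -4667; answer -4667
Stage 2: A1 = -4667; w = 4667; squarings mod 1423: 24^1=24, 24^2=576, 24^4=217, 24^8=130, 24^16=1247, 24^32=1093, 24^64=752, 24^128=573, 24^256=1039, 24^512=887, 24^1024=1273, 24^2048=1155, 24^4096=674; 24^4667 = 24^1 * 24^2 * 24^8 * 24^16 * 24^32 * 24^512 * 24^4096 = 1217 (mod 1423); answer 1217
Stage 3: A2 = 1217; d = 6; T(2) = -3*(47) - 1*(6) = -147; iterating: T(2)=-147, T(3)=394, T(4)=-1035, T(5)=2711, T(6)=-7098, T(7)=18583, T(8)=-48651, T(9)=127370, T(10)=-333459, T(11)=873007, T(12)=-2285562, T(13)=5983679, T(14)=-15665475; answer -15665475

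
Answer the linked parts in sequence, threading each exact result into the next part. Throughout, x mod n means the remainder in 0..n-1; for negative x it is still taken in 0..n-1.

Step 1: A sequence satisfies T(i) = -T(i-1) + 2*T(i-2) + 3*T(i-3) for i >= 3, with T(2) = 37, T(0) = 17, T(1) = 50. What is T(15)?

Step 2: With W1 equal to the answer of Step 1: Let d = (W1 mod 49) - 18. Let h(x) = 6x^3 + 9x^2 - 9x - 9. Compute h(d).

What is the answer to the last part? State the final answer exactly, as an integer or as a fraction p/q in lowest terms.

Step 1: T(3) = -1*(37) + 2*(50) + 3*(17) = 114; iterating: T(3)=114, T(4)=110, T(5)=229, T(6)=333, T(7)=455, T(8)=898, T(9)=1011, T(10)=2150, T(11)=2566, T(12)=4767, T(13)=6815, T(14)=10417, T(15)=17514; answer 17514
Step 2: W1 = 17514; d = 3; 6*(3)^3 + 9*(3)^2 - 9*(3)^1 - 9 = (162) + (81) + (-27) + (-9) = 207; answer 207

207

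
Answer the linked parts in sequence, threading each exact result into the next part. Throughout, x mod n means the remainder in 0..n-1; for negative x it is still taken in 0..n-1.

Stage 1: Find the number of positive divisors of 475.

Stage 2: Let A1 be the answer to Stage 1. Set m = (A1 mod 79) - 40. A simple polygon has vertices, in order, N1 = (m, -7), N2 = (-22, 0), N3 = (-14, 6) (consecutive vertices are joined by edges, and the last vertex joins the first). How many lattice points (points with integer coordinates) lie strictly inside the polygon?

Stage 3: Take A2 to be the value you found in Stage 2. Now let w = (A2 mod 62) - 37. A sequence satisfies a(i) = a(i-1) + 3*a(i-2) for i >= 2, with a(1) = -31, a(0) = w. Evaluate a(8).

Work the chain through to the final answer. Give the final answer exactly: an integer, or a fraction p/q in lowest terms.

Stage 1: 475 = 5^2 * 19; number of divisors = (2+1) * (1+1) = 6; answer 6
Stage 2: A1 = 6; m = -34; cross terms: (-34*0 - -22*-7)=-154, (-22*6 - -14*0)=-132, (-14*-7 - -34*6)=302; twice the area = |16| = 16; area = 8; boundary points = 1 + 2 + 1 = 4; strictly interior points = area - boundary/2 + 1 = 7; answer 7
Stage 3: A2 = 7; w = -30; a(2) = 1*(-31) + 3*(-30) = -121; iterating: a(2)=-121, a(3)=-214, a(4)=-577, a(5)=-1219, a(6)=-2950, a(7)=-6607, a(8)=-15457; answer -15457

-15457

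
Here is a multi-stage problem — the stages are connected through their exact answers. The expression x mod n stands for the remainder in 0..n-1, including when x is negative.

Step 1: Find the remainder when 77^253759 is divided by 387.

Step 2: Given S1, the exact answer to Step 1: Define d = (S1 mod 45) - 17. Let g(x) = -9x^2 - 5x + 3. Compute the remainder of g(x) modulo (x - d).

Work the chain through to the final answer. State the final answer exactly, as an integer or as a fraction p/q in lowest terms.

-63

Step 1: squarings mod 387: 77^1=77, 77^2=124, 77^4=283, 77^8=367, 77^16=13, 77^32=169, 77^64=310, 77^128=124, 77^256=283, 77^512=367, 77^1024=13, 77^2048=169, 77^4096=310, 77^8192=124, 77^16384=283, 77^32768=367, 77^65536=13, 77^131072=169; 77^253759 = 77^1 * 77^2 * 77^4 * 77^8 * 77^16 * 77^32 * 77^256 * 77^512 * 77^1024 * 77^2048 * 77^4096 * 77^16384 * 77^32768 * 77^65536 * 77^131072 = 374 (mod 387); answer 374
Step 2: S1 = 374; d = -3; remainder = value at the root: -9*(-3)^2 - 5*(-3)^1 + 3 = (-81) + (15) + (3) = -63; answer -63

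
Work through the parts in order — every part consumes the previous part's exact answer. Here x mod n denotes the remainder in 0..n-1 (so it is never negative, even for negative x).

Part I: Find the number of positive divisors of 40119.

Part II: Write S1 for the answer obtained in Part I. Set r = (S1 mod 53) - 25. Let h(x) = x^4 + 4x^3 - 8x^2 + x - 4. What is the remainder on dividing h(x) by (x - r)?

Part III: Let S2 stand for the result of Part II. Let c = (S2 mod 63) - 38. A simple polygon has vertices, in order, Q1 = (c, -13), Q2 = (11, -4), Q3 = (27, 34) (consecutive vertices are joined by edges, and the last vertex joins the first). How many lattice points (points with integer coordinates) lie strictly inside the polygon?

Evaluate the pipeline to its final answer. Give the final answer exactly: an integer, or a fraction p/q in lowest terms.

52

Part I: 40119 = 3 * 43 * 311; number of divisors = (1+1) * (1+1) * (1+1) = 8; answer 8
Part II: S1 = 8; r = -17; remainder = value at the root: 1*(-17)^4 + 4*(-17)^3 - 8*(-17)^2 + 1*(-17)^1 - 4 = (83521) + (-19652) + (-2312) + (-17) + (-4) = 61536; answer 61536
Part III: S2 = 61536; c = 10; cross terms: (10*-4 - 11*-13)=103, (11*34 - 27*-4)=482, (27*-13 - 10*34)=-691; twice the area = |-106| = 106; area = 53; boundary points = 1 + 2 + 1 = 4; strictly interior points = area - boundary/2 + 1 = 52; answer 52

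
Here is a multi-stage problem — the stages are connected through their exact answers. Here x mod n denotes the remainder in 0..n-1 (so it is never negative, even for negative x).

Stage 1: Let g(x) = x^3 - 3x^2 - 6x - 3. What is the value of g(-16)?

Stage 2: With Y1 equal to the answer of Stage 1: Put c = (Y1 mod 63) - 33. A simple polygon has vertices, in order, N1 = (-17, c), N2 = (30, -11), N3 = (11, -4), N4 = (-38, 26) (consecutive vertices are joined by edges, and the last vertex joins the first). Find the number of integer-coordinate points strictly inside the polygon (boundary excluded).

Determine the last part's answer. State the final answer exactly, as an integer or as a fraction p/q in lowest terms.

Stage 1: 1*(-16)^3 - 3*(-16)^2 - 6*(-16)^1 - 3 = (-4096) + (-768) + (96) + (-3) = -4771; answer -4771
Stage 2: Y1 = -4771; c = -16; cross terms: (-17*-11 - 30*-16)=667, (30*-4 - 11*-11)=1, (11*26 - -38*-4)=134, (-38*-16 - -17*26)=1050; twice the area = |1852| = 1852; area = 926; boundary points = 1 + 1 + 1 + 21 = 24; strictly interior points = area - boundary/2 + 1 = 915; answer 915

915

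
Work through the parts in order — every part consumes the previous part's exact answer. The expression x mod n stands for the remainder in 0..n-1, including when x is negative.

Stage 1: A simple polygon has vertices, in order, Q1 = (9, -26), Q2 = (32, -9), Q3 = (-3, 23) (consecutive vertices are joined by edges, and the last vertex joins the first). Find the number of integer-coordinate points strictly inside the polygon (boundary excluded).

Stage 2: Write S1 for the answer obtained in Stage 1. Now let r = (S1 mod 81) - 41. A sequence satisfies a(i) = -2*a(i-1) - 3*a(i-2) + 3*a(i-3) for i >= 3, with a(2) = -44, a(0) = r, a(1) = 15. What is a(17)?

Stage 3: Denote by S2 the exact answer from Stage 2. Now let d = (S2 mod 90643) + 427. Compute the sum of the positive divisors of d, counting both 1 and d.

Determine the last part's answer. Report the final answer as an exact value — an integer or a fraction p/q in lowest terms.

152400

Stage 1: cross terms: (9*-9 - 32*-26)=751, (32*23 - -3*-9)=709, (-3*-26 - 9*23)=-129; twice the area = |1331| = 1331; area = 1331/2; boundary points = 1 + 1 + 1 = 3; strictly interior points = area - boundary/2 + 1 = 665; answer 665
Stage 2: S1 = 665; r = -24; a(3) = -2*(-44) - 3*(15) + 3*(-24) = -29; iterating: a(3)=-29, a(4)=235, a(5)=-515, a(6)=238, a(7)=1774, a(8)=-5807, a(9)=7006, a(10)=8731, a(11)=-55901, a(12)=106627, a(13)=-19358, a(14)=-448868, a(15)=1275691, a(16)=-1262852, a(17)=-2647973; answer -2647973
Stage 3: S2 = -2647973; d = 71744; 71744 = 2^6 * 19 * 59; sigma = (1 + 2 + 4 + 8 + 16 + 32 + 64) * (1 + 19) * (1 + 59) = 127 * 20 * 60 = 152400; answer 152400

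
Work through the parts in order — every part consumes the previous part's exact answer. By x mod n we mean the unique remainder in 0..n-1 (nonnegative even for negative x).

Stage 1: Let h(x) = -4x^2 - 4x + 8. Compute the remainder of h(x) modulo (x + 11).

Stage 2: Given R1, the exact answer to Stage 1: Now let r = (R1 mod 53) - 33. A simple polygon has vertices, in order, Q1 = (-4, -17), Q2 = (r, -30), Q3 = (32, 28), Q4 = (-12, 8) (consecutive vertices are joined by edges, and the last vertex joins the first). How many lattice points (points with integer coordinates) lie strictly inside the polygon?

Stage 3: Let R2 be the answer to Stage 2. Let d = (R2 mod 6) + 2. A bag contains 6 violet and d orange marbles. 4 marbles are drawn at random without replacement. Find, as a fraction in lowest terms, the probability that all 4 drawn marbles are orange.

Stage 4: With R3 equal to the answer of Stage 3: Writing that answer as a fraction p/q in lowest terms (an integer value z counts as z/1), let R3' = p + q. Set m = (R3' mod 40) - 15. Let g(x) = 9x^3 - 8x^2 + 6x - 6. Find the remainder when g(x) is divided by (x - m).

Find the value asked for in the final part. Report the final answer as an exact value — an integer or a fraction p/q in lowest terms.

14466

Stage 1: remainder = value at the root: -4*(-11)^2 - 4*(-11)^1 + 8 = (-484) + (44) + (8) = -432; answer -432
Stage 2: R1 = -432; r = 12; cross terms: (-4*-30 - 12*-17)=324, (12*28 - 32*-30)=1296, (32*8 - -12*28)=592, (-12*-17 - -4*8)=236; twice the area = |2448| = 2448; area = 1224; boundary points = 1 + 2 + 4 + 1 = 8; strictly interior points = area - boundary/2 + 1 = 1221; answer 1221
Stage 3: R2 = 1221; d = 5; total draws C(11,4) = 330; favorable C(5,4) = 5; P = 1/66; answer 1/66
Stage 4: R3 = 1/66; threaded value p + q = 67; m = 12; remainder = value at the root: 9*(12)^3 - 8*(12)^2 + 6*(12)^1 - 6 = (15552) + (-1152) + (72) + (-6) = 14466; answer 14466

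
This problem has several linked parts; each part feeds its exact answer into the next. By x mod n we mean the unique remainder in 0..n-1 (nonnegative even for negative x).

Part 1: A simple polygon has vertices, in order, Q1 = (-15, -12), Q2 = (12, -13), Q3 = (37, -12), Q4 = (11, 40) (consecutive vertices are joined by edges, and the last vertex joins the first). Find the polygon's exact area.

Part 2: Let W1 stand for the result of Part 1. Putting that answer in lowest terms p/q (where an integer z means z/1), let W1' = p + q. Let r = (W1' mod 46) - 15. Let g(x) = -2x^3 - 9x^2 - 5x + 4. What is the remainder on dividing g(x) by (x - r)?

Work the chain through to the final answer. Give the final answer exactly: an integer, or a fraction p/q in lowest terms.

Part 1: cross terms: (-15*-13 - 12*-12)=339, (12*-12 - 37*-13)=337, (37*40 - 11*-12)=1612, (11*-12 - -15*40)=468; twice the area = |2756| = 2756; area = 1378; answer 1378
Part 2: W1 = 1378; threaded value p + q = 1379; r = 30; remainder = value at the root: -2*(30)^3 - 9*(30)^2 - 5*(30)^1 + 4 = (-54000) + (-8100) + (-150) + (4) = -62246; answer -62246

-62246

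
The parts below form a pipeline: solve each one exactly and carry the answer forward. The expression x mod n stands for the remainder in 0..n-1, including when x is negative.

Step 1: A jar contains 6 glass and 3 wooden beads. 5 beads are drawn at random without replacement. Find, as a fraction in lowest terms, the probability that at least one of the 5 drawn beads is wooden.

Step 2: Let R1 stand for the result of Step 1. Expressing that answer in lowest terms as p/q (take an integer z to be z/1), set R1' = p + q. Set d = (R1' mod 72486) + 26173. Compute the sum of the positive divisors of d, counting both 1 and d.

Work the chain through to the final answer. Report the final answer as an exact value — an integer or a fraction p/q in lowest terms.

Step 1: total draws C(9,5) = 126; complement C(6,5) = 6; favorable 126 - 6 = 120; P = 20/21; answer 20/21
Step 2: R1 = 20/21; threaded value p + q = 41; d = 26214; 26214 = 2 * 3 * 17 * 257; sigma = (1 + 2) * (1 + 3) * (1 + 17) * (1 + 257) = 3 * 4 * 18 * 258 = 55728; answer 55728

55728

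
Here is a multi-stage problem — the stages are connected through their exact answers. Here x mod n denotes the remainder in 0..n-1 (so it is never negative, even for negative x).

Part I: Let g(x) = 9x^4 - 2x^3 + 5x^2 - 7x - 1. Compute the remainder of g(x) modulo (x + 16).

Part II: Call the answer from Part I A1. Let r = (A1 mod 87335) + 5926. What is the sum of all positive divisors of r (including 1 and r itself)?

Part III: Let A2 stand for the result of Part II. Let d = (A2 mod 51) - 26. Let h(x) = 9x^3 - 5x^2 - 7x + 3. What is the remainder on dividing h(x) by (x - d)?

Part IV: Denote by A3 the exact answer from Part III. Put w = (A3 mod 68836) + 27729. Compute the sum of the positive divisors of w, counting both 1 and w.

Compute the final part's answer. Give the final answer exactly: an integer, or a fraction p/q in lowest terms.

67056

Part I: remainder = value at the root: 9*(-16)^4 - 2*(-16)^3 + 5*(-16)^2 - 7*(-16)^1 - 1 = (589824) + (8192) + (1280) + (112) + (-1) = 599407; answer 599407
Part II: A1 = 599407; r = 81323; 81323 = 11 * 7393; sigma = (1 + 11) * (1 + 7393) = 12 * 7394 = 88728; answer 88728
Part III: A2 = 88728; d = 13; remainder = value at the root: 9*(13)^3 - 5*(13)^2 - 7*(13)^1 + 3 = (19773) + (-845) + (-91) + (3) = 18840; answer 18840
Part IV: A3 = 18840; w = 46569; 46569 = 3 * 19^2 * 43; sigma = (1 + 3) * (1 + 19 + 361) * (1 + 43) = 4 * 381 * 44 = 67056; answer 67056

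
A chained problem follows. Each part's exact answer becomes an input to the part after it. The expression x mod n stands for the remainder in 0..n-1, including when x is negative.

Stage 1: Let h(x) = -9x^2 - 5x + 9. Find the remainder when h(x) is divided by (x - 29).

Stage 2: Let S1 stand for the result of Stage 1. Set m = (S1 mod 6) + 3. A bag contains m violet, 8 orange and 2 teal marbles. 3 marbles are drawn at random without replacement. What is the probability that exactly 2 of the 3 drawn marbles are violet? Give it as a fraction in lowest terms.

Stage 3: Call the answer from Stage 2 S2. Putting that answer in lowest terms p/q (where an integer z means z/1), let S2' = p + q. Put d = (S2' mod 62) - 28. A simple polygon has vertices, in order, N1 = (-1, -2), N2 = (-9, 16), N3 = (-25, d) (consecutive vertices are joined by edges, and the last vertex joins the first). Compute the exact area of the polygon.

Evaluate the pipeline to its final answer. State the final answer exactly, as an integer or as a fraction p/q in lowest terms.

268

Stage 1: remainder = value at the root: -9*(29)^2 - 5*(29)^1 + 9 = (-7569) + (-145) + (9) = -7705; answer -7705
Stage 2: S1 = -7705; m = 8; total draws C(18,3) = 816; favorable C(8,2)*C(10,1) = 280; P = 35/102; answer 35/102
Stage 3: S2 = 35/102; threaded value p + q = 137; d = -15; cross terms: (-1*16 - -9*-2)=-34, (-9*-15 - -25*16)=535, (-25*-2 - -1*-15)=35; twice the area = |536| = 536; area = 268; answer 268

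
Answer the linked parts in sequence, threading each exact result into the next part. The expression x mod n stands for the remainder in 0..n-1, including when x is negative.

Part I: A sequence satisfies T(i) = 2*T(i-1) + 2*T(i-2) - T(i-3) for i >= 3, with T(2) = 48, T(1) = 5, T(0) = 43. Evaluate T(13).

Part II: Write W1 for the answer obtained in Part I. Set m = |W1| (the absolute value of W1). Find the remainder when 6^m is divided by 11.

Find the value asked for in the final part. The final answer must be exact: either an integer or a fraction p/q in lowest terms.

7

Part I: T(3) = 2*(48) + 2*(5) - 1*(43) = 63; iterating: T(3)=63, T(4)=217, T(5)=512, T(6)=1395, T(7)=3597, T(8)=9472, T(9)=24743, T(10)=64833, T(11)=169680, T(12)=444283, T(13)=1163093; answer 1163093
Part II: W1 = 1163093; m = 1163093; squarings mod 11: 6^1=6, 6^2=3, 6^4=9, 6^8=4, 6^16=5, 6^32=3, 6^64=9, 6^128=4, 6^256=5, 6^512=3, 6^1024=9, 6^2048=4, 6^4096=5, 6^8192=3, 6^16384=9, 6^32768=4, 6^65536=5, 6^131072=3, 6^262144=9, 6^524288=4, 6^1048576=5; 6^1163093 = 6^1 * 6^4 * 6^16 * 6^64 * 6^256 * 6^512 * 6^1024 * 6^2048 * 6^4096 * 6^8192 * 6^32768 * 6^65536 * 6^1048576 = 7 (mod 11); answer 7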